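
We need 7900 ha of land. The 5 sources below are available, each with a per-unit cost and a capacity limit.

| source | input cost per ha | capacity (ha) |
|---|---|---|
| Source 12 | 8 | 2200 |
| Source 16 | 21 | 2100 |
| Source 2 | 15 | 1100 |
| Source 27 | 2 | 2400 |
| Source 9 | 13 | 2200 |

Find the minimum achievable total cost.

Cheapest first:
Take 2400 from Source 27 at 2 — need 5500 more.
Take 2200 from Source 12 at 8 — need 3300 more.
Take 2200 from Source 9 at 13 — need 1100 more.
Take 1100 from Source 2 at 15 — need 0 more.
Source 16: unused.
Cost = 2400×2 + 2200×8 + 2200×13 + 1100×15 = 67500.

67500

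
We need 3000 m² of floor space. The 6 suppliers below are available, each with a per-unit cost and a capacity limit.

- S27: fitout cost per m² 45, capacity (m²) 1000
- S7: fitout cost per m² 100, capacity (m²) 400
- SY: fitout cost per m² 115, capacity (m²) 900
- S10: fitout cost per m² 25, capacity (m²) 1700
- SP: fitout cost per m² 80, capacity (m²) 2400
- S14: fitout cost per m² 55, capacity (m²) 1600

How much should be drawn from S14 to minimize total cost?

300

Use suppliers in increasing cost order.
S10 at 25: take all 1700 m² ; 1300 still needed.
Take 1000 from S27 at 45 ; need 300 more.
Take 300 from S14 at 55 to finish.
SP, S7, SY: unused.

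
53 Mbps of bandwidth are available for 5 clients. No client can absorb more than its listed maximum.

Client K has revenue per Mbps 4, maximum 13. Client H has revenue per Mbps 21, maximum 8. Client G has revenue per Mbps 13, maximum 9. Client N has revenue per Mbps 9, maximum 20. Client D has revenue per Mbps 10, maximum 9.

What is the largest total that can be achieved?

Rank by revenue per Mbps: Client H 21 > Client G 13 > Client D 10 > Client N 9 > Client K 4.
Client H takes 8 to reach its cap of 8 ; 45 left.
Give Client G 9 to hit its cap of 9 ; 36 left.
Client D takes 9 to reach its cap of 9 ; 27 left.
Client N takes 20 to reach its cap of 20 ; 7 left.
Only 7 left; Client K takes them to reach 7.
Total = 4×7 + 21×8 + 13×9 + 9×20 + 10×9 = 583.

583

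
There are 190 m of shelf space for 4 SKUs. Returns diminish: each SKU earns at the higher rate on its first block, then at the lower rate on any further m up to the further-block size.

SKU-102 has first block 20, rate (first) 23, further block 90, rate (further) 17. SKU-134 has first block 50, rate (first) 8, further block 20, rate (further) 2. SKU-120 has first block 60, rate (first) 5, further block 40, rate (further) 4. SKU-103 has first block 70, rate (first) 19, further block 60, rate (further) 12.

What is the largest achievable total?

3440

Rank every tier by rate: SKU-102/T1 23 > SKU-103/T1 19 > SKU-102/T2 17 > SKU-103/T2 12 > SKU-134/T1 8 > SKU-120/T1 5 > SKU-120/T2 4 > SKU-134/T2 2.
SKU-102 T1 at 23: fill all 20 — 170 left.
Fill SKU-103 T1 block (70 at 19) — 100 left.
Fill SKU-102 T2 block (90 at 17) — 10 left.
SKU-103 T2 at 12: only 10 left, fill 10.
Total = 23×20 + 19×70 + 17×90 + 12×10 = 3440.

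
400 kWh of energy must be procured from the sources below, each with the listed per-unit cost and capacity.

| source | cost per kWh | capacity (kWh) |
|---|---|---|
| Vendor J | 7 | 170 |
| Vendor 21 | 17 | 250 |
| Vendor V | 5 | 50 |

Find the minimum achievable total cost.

Use sources in increasing cost order.
Vendor V at 5: take all 50 kWh → 350 still needed.
Vendor J at 7: take all 170 kWh → 180 still needed.
Take 180 from Vendor 21 at 17 to finish.
Cost = 50×5 + 170×7 + 180×17 = 4500.

4500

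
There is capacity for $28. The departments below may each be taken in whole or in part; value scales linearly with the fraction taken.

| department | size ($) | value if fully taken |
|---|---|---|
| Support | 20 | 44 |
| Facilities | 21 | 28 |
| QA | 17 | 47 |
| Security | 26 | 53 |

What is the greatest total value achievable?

71.2

Best value per unit of size first: QA 47/17≈2.76, Support 44/20≈2.2, Security 53/26≈2.04, Facilities 28/21≈1.33.
Take all of QA (17 $, value 47) — 11 $ left.
11 $ left: a 11/20 share of Support gives 44×11/20 = 24.2.
Total value = 71.2.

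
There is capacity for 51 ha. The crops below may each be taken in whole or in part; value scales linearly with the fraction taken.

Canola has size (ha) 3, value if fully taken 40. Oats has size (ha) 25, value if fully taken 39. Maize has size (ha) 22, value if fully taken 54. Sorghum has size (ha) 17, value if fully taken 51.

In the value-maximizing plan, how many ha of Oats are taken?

9

Best value per unit of size first: Canola 40/3≈13.3, Sorghum 51/17≈3, Maize 54/22≈2.45, Oats 39/25≈1.56.
Canola: take in full, 3 ha for value 40 — 48 left.
All 17 ha of Sorghum fit (value 51) — 31 remain.
Take all of Maize (22 ha, value 54) — 9 ha left.
Fill the last 9 ha with part of Oats: 9/25 of it earns 14.04.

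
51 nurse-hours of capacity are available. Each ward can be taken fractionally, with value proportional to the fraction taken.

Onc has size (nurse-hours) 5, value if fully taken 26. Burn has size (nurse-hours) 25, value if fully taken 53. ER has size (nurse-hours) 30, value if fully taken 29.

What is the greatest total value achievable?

Rank by value-to-size ratio: Onc 26/5≈5.2, Burn 53/25≈2.12, ER 29/30≈0.967.
All 5 nurse-hours of Onc fit (value 26) → 46 remain.
All 25 nurse-hours of Burn fit (value 53) → 21 remain.
21 nurse-hours left: a 21/30 share of ER gives 29×21/30 = 20.3.
Total value = 99.3.

99.3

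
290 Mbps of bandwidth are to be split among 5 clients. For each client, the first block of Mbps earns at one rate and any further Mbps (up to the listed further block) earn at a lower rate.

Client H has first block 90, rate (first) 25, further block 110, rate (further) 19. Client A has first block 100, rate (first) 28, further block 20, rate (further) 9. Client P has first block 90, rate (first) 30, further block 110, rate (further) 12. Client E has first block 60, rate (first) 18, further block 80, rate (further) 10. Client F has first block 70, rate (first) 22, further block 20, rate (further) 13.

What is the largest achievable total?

7970

Rank every tier by rate: Client P/T1 30 > Client A/T1 28 > Client H/T1 25 > Client F/T1 22 > Client H/T2 19 > Client E/T1 18 > Client F/T2 13 > Client P/T2 12 > Client E/T2 10 > Client A/T2 9.
Client P T1 at 30: fill all 90 ; 200 left.
Client A/T1 (28): +100 ; 100 left.
Client H/T1 (25): +90 ; 10 left.
10 remain; put them into Client F T1 at 22.
Total = 30×90 + 28×100 + 25×90 + 22×10 = 7970.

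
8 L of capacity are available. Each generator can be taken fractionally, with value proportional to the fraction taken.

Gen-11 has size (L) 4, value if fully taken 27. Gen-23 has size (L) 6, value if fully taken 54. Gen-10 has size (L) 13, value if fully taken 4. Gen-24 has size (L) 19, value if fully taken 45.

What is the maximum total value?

Rank by value-to-size ratio: Gen-23 54/6≈9, Gen-11 27/4≈6.75, Gen-24 45/19≈2.37, Gen-10 4/13≈0.308.
Take all of Gen-23 (6 L, value 54) ; 2 L left.
Only 2 L remain; take 2/4 of Gen-11 for value 27×2/4 = 13.5.
Total value = 67.5.

67.5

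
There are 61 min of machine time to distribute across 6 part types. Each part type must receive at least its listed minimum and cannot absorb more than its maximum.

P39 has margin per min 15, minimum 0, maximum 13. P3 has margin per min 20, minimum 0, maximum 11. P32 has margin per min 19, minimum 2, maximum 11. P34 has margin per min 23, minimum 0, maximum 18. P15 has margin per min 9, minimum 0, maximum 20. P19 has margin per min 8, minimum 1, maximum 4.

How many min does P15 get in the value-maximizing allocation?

7

Meeting every minimum uses 0+0+2+0+0+1 = 3 min, leaving 58.
Rank by margin per min: P34 23 > P3 20 > P32 19 > P39 15 > P15 9 > P19 8.
P34 takes 18 more to reach its cap of 18 ; 40 left.
P3: +11 to 11 (cap) ; 29 left.
P32: +9 to 11 (cap) ; 20 left.
Give P39 13 more to hit its cap of 13 ; 7 left.
P15 has room for 20 more but only 7 remain, so it gets 7.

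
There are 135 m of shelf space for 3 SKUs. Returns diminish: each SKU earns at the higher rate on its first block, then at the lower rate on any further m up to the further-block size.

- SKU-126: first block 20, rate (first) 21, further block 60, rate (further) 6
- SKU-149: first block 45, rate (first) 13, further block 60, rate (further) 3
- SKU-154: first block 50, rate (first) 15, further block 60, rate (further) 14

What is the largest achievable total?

2075

Rank every tier by rate: SKU-126/tier1 21 > SKU-154/tier1 15 > SKU-154/tier2 14 > SKU-149/tier1 13 > SKU-126/tier2 6 > SKU-149/tier2 3.
SKU-126 tier1 at 21: fill all 20 — 115 left.
SKU-154/tier1 (15): +50 — 65 left.
Fill SKU-154 tier2 block (60 at 14) — 5 left.
SKU-149/tier1: +5 of 45 at 13; pool empty.
Total = 21×20 + 15×50 + 14×60 + 13×5 = 2075.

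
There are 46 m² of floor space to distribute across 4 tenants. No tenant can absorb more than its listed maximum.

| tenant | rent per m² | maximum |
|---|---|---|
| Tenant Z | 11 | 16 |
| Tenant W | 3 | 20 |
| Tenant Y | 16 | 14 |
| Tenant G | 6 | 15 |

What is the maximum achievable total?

493

Highest rent per m² first: Tenant Y 16 > Tenant Z 11 > Tenant G 6 > Tenant W 3.
Tenant Y takes 14 to reach its cap of 14 — 32 left.
Tenant Z: +16 to 16 (cap) — 16 left.
Tenant G: +15 to 15 (cap) — 1 left.
Only 1 left; Tenant W takes them to reach 1.
Total = 11×16 + 3×1 + 16×14 + 6×15 = 493.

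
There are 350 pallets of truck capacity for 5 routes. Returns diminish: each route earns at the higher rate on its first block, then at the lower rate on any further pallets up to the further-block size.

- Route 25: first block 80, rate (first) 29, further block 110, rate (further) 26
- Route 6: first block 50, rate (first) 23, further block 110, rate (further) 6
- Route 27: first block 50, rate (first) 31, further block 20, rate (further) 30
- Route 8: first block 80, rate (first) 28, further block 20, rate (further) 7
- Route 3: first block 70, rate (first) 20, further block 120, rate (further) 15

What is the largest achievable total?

Rank every tier by rate: Route 27/T1 31 > Route 27/T2 30 > Route 25/T1 29 > Route 8/T1 28 > Route 25/T2 26 > Route 6/T1 23 > Route 3/T1 20 > Route 3/T2 15 > Route 8/T2 7 > Route 6/T2 6.
Route 27 T1 at 31: fill all 50 — 300 left.
Route 27/T2 (30): +20 — 280 left.
Route 25 T1 at 29: fill all 80 — 200 left.
Fill Route 8 T1 block (80 at 28) — 120 left.
Route 25 T2 at 26: fill all 110 — 10 left.
Route 6/T1: +10 of 50 at 23; pool empty.
Total = 31×50 + 30×20 + 29×80 + 28×80 + 26×110 + 23×10 = 9800.

9800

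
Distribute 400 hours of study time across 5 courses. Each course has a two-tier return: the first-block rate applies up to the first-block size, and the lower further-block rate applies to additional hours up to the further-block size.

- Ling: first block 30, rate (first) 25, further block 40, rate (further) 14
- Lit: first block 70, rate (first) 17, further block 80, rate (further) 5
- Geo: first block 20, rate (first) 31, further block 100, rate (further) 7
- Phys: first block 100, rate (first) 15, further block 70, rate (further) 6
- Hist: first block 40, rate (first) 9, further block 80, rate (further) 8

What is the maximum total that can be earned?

5760

Rank every tier by rate: Geo/first 31 > Ling/first 25 > Lit/first 17 > Phys/first 15 > Ling/second 14 > Hist/first 9 > Hist/second 8 > Geo/second 7 > Phys/second 6 > Lit/second 5.
Geo first at 31: fill all 20 ; 380 left.
Ling/first (25): +30 ; 350 left.
Fill Lit first block (70 at 17) ; 280 left.
Phys first at 15: fill all 100 ; 180 left.
Ling second at 14: fill all 40 ; 140 left.
Hist first at 9: fill all 40 ; 100 left.
Hist/second (8): +80 ; 20 left.
Geo second at 7: only 20 left, fill 20.
Total = 31×20 + 25×30 + 17×70 + 15×100 + 14×40 + 9×40 + 8×80 + 7×20 = 5760.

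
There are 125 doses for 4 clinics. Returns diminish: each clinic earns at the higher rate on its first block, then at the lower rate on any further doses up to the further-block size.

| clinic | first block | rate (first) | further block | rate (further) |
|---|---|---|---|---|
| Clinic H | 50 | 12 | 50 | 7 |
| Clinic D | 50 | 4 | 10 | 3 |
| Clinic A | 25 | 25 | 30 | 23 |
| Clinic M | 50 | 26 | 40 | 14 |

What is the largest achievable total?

2895

Order all 8 blocks by rate: Clinic M/first 26 > Clinic A/first 25 > Clinic A/second 23 > Clinic M/second 14 > Clinic H/first 12 > Clinic H/second 7 > Clinic D/first 4 > Clinic D/second 3.
Clinic M/first (26): +50 — 75 left.
Clinic A/first (25): +25 — 50 left.
Clinic A second at 23: fill all 30 — 20 left.
Clinic M second at 14: only 20 left, fill 20.
Total = 26×50 + 25×25 + 23×30 + 14×20 = 2895.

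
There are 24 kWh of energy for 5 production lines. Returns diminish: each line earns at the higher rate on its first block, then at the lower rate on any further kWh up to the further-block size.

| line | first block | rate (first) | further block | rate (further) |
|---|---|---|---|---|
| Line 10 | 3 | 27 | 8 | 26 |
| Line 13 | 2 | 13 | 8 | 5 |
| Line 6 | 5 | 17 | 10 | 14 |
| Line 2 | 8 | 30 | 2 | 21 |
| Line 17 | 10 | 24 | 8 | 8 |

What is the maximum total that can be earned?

649

Rank every tier by rate: Line 2/T1 30 > Line 10/T1 27 > Line 10/T2 26 > Line 17/T1 24 > Line 2/T2 21 > Line 6/T1 17 > Line 6/T2 14 > Line 13/T1 13 > Line 17/T2 8 > Line 13/T2 5.
Line 2 T1 at 30: fill all 8 → 16 left.
Line 10/T1 (27): +3 → 13 left.
Fill Line 10 T2 block (8 at 26) → 5 left.
Line 17/T1: +5 of 10 at 24; pool empty.
Total = 30×8 + 27×3 + 26×8 + 24×5 = 649.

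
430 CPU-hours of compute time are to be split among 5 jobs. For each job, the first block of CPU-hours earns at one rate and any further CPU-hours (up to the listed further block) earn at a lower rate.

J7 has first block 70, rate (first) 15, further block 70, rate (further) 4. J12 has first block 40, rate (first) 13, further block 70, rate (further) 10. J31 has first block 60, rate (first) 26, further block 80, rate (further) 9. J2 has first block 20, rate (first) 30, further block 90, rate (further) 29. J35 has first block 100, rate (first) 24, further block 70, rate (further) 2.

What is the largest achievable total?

Order all 10 blocks by rate: J2/first 30 > J2/second 29 > J31/first 26 > J35/first 24 > J7/first 15 > J12/first 13 > J12/second 10 > J31/second 9 > J7/second 4 > J35/second 2.
J2/first (30): +20 → 410 left.
Fill J2 second block (90 at 29) → 320 left.
J31 first at 26: fill all 60 → 260 left.
J35/first (24): +100 → 160 left.
J7 first at 15: fill all 70 → 90 left.
Fill J12 first block (40 at 13) → 50 left.
J12 second at 10: only 50 left, fill 50.
Total = 30×20 + 29×90 + 26×60 + 24×100 + 15×70 + 13×40 + 10×50 = 9240.

9240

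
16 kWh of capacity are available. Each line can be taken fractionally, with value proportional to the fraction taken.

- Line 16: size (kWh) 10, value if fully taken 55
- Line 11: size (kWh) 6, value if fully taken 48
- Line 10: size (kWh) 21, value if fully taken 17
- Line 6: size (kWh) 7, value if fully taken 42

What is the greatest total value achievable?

106.5

Rank by value-to-size ratio: Line 11 48/6≈8, Line 6 42/7≈6, Line 16 55/10≈5.5, Line 10 17/21≈0.81.
Line 11: take in full, 6 kWh for value 48 — 10 left.
All 7 kWh of Line 6 fit (value 42) — 3 remain.
3 kWh left: a 3/10 share of Line 16 gives 55×3/10 = 16.5.
Total value = 106.5.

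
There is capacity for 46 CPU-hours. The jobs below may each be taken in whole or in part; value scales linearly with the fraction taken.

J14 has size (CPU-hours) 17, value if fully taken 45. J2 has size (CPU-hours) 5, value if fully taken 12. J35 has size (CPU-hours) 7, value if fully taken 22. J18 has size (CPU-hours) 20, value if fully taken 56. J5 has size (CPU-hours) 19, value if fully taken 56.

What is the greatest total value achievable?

134

Best value per unit of size first: J35 22/7≈3.14, J5 56/19≈2.95, J18 56/20≈2.8, J14 45/17≈2.65, J2 12/5≈2.4.
J35: take in full, 7 CPU-hours for value 22 ; 39 left.
All 19 CPU-hours of J5 fit (value 56) ; 20 remain.
All 20 CPU-hours of J18 fit (value 56) ; 0 remain.
Total value = 134.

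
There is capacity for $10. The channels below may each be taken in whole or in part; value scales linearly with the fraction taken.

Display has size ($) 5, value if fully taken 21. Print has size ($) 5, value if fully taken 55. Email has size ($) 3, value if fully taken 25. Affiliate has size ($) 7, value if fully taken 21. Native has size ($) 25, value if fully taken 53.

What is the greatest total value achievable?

Rank by value-to-size ratio: Print 55/5≈11, Email 25/3≈8.33, Display 21/5≈4.2, Affiliate 21/7≈3, Native 53/25≈2.12.
Print: take in full, 5 $ for value 55 — 5 left.
Take all of Email (3 $, value 25) — 2 $ left.
2 $ left: a 2/5 share of Display gives 21×2/5 = 8.4.
Total value = 88.4.

88.4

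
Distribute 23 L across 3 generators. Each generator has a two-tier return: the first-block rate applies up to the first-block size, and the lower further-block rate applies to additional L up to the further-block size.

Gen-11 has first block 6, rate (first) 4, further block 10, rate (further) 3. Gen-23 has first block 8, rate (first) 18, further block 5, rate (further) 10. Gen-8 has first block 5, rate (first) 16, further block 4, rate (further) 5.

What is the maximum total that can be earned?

Treat each block as its own option and order by rate: Gen-23/T1 18 > Gen-8/T1 16 > Gen-23/T2 10 > Gen-8/T2 5 > Gen-11/T1 4 > Gen-11/T2 3.
Fill Gen-23 T1 block (8 at 18) — 15 left.
Fill Gen-8 T1 block (5 at 16) — 10 left.
Gen-23 T2 at 10: fill all 5 — 5 left.
Gen-8 T2 at 5: fill all 4 — 1 left.
Gen-11/T1: +1 of 6 at 4; pool empty.
Total = 18×8 + 16×5 + 10×5 + 5×4 + 4×1 = 298.

298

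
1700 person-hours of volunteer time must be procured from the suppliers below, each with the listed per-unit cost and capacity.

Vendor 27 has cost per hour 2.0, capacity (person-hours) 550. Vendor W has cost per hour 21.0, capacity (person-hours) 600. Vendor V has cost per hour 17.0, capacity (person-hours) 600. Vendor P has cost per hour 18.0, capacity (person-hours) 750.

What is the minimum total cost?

21200

Cheapest first:
Vendor 27 (2.0): use full 550 → 1150 person-hours to go.
Vendor V (17.0): use full 600 → 550 person-hours to go.
Take 550 from Vendor P at 18.0 to finish.
Vendor W: unused.
Cost = 550×2.0 + 600×17.0 + 550×18.0 = 21200.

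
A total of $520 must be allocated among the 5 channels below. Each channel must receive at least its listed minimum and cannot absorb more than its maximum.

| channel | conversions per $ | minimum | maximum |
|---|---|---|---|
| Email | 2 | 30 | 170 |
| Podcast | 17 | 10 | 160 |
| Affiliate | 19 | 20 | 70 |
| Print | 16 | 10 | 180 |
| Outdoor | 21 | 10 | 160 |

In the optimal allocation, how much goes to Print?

Meeting every minimum uses 30+10+20+10+10 = 80 $, leaving 440.
Order the channels by conversions per $: Outdoor 21 > Affiliate 19 > Podcast 17 > Print 16 > Email 2.
Give Outdoor 150 more to hit its cap of 160 → 290 left.
Affiliate takes 50 more to reach its cap of 70 → 240 left.
Podcast: +150 to 160 (cap) → 90 left.
Only 90 left; Print takes them to reach 100.

100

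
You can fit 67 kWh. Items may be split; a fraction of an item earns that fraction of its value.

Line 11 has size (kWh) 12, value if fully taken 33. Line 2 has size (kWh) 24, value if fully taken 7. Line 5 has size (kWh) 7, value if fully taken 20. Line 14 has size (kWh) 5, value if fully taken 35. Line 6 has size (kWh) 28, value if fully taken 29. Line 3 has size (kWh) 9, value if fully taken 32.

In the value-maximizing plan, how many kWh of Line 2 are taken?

Sort by value density: Line 14 35/5≈7, Line 3 32/9≈3.56, Line 5 20/7≈2.86, Line 11 33/12≈2.75, Line 6 29/28≈1.04, Line 2 7/24≈0.292.
Line 14: take in full, 5 kWh for value 35 — 62 left.
All 9 kWh of Line 3 fit (value 32) — 53 remain.
Take all of Line 5 (7 kWh, value 20) — 46 kWh left.
Line 11: take in full, 12 kWh for value 33 — 34 left.
All 28 kWh of Line 6 fit (value 29) — 6 remain.
Fill the last 6 kWh with part of Line 2: 6/24 of it earns 1.75.

6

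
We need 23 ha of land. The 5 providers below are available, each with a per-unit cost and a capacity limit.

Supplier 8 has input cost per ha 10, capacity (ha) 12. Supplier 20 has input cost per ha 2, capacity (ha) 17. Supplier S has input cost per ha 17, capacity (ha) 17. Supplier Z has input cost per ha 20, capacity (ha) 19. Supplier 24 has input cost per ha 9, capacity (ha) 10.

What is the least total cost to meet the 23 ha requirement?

88

Use providers in increasing cost order.
Supplier 20 at 2: take all 17 ha ; 6 still needed.
Supplier 24 (9): take the remaining 6 ; done.
Supplier 8, Supplier S, Supplier Z: unused.
Cost = 17×2 + 6×9 = 88.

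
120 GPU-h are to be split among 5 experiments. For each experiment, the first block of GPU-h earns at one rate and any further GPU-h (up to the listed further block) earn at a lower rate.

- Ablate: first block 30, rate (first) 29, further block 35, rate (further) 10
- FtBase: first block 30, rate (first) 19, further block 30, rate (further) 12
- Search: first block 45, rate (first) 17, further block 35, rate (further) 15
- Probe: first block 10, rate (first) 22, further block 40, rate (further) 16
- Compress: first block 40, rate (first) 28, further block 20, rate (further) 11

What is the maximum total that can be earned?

Treat each block as its own option and order by rate: Ablate/first 29 > Compress/first 28 > Probe/first 22 > FtBase/first 19 > Search/first 17 > Probe/second 16 > Search/second 15 > FtBase/second 12 > Compress/second 11 > Ablate/second 10.
Ablate/first (29): +30 ; 90 left.
Fill Compress first block (40 at 28) ; 50 left.
Probe/first (22): +10 ; 40 left.
FtBase/first (19): +30 ; 10 left.
Search first at 17: only 10 left, fill 10.
Total = 29×30 + 28×40 + 22×10 + 19×30 + 17×10 = 2950.

2950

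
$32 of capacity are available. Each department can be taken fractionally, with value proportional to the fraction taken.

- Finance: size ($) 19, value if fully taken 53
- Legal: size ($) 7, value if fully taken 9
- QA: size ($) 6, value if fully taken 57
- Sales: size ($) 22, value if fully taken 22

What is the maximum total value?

Best value per unit of size first: QA 57/6≈9.5, Finance 53/19≈2.79, Legal 9/7≈1.29, Sales 22/22≈1.
Take all of QA (6 $, value 57) ; 26 $ left.
Take all of Finance (19 $, value 53) ; 7 $ left.
Take all of Legal (7 $, value 9) ; 0 $ left.
Total value = 119.

119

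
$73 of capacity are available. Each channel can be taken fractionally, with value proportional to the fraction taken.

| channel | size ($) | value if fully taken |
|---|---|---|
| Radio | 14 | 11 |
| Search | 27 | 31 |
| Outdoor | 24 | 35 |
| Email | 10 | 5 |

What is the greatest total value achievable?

Best value per unit of size first: Outdoor 35/24≈1.46, Search 31/27≈1.15, Radio 11/14≈0.786, Email 5/10≈0.5.
All 24 $ of Outdoor fit (value 35) ; 49 remain.
All 27 $ of Search fit (value 31) ; 22 remain.
Radio: take in full, 14 $ for value 11 ; 8 left.
Only 8 $ remain; take 8/10 of Email for value 5×8/10 = 4.
Total value = 81.

81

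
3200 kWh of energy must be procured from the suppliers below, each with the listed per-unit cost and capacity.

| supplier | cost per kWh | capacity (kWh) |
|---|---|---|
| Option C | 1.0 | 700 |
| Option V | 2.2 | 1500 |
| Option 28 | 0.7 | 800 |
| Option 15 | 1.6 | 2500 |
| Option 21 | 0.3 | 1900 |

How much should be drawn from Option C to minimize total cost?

500

Use suppliers in increasing cost order.
Option 21 at 0.3: take all 1900 kWh — 1300 still needed.
Option 28 at 0.7: take all 800 kWh — 500 still needed.
Option C at 1.0: take 500 of its 700 — requirement met.
Option 15, Option V: unused.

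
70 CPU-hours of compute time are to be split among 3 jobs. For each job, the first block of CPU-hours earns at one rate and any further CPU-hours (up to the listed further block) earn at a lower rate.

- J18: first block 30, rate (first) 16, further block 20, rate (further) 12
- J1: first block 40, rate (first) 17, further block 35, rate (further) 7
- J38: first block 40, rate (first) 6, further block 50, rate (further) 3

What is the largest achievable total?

1160

Order all 6 blocks by rate: J1/tier1 17 > J18/tier1 16 > J18/tier2 12 > J1/tier2 7 > J38/tier1 6 > J38/tier2 3.
J1/tier1 (17): +40 — 30 left.
J18/tier1 (16): +30 — 0 left.
Total = 17×40 + 16×30 = 1160.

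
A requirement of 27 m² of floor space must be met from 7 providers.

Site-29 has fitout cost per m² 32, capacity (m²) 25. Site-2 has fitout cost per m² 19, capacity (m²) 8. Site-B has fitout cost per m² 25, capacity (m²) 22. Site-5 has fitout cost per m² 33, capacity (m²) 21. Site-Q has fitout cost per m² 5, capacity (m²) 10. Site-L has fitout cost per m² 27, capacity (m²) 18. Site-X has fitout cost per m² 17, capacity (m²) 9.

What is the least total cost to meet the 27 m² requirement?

Fill from the cheapest provider first.
Site-Q at 5: take all 10 m² — 17 still needed.
Site-X at 17: take all 9 m² — 8 still needed.
Take 8 from Site-2 at 19 — need 0 more.
Site-B, Site-L, Site-29, Site-5: unused.
Cost = 10×5 + 9×17 + 8×19 = 355.

355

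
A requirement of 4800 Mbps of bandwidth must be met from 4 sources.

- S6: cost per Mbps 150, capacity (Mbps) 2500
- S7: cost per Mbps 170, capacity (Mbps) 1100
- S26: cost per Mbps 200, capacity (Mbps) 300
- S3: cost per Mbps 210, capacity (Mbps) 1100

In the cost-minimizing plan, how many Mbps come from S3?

Use sources in increasing cost order.
S6 at 150: take all 2500 Mbps ; 2300 still needed.
Take 1100 from S7 at 170 ; need 1200 more.
S26 (200): use full 300 ; 900 Mbps to go.
Take 900 from S3 at 210 to finish.

900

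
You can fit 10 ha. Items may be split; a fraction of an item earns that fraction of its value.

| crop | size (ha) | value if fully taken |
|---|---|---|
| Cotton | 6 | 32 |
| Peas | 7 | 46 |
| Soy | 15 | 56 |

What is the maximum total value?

Best value per unit of size first: Peas 46/7≈6.57, Cotton 32/6≈5.33, Soy 56/15≈3.73.
Peas: take in full, 7 ha for value 46 ; 3 left.
Only 3 ha remain; take 3/6 of Cotton for value 32×3/6 = 16.
Total value = 62.

62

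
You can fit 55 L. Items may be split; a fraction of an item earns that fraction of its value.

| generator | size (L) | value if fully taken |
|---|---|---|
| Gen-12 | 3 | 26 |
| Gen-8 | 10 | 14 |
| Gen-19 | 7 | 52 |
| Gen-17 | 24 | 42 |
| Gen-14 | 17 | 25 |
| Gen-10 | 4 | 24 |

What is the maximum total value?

169

Rank by value-to-size ratio: Gen-12 26/3≈8.67, Gen-19 52/7≈7.43, Gen-10 24/4≈6, Gen-17 42/24≈1.75, Gen-14 25/17≈1.47, Gen-8 14/10≈1.4.
All 3 L of Gen-12 fit (value 26) — 52 remain.
Take all of Gen-19 (7 L, value 52) — 45 L left.
Take all of Gen-10 (4 L, value 24) — 41 L left.
Take all of Gen-17 (24 L, value 42) — 17 L left.
Gen-14: take in full, 17 L for value 25 — 0 left.
Total value = 169.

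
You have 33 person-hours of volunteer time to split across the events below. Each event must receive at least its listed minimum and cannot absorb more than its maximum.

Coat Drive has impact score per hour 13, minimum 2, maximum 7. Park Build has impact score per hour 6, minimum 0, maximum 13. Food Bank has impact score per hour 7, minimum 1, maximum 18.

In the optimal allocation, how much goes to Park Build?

8

Meeting every minimum uses 2+0+1 = 3 person-hours, leaving 30.
Highest impact score per hour first: Coat Drive 13 > Food Bank 7 > Park Build 6.
Give Coat Drive 5 more to hit its cap of 7 — 25 left.
Give Food Bank 17 more to hit its cap of 18 — 8 left.
Park Build: +8 (room for 13) → 8. Pool exhausted.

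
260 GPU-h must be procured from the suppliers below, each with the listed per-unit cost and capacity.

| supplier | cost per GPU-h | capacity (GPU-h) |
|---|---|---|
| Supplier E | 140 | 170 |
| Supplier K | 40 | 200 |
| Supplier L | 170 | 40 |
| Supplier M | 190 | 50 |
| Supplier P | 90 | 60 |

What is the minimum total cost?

Fill from the cheapest supplier first.
Supplier K at 40: take all 200 GPU-h — 60 still needed.
Supplier P at 90: take all 60 GPU-h — 0 still needed.
Supplier E, Supplier L, Supplier M: unused.
Cost = 200×40 + 60×90 = 13400.

13400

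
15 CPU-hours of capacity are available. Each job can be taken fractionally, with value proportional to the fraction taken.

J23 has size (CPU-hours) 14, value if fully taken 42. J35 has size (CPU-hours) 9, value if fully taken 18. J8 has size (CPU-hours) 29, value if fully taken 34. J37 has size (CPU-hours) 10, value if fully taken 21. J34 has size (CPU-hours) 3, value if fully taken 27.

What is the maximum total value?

Rank by value-to-size ratio: J34 27/3≈9, J23 42/14≈3, J37 21/10≈2.1, J35 18/9≈2, J8 34/29≈1.17.
Take all of J34 (3 CPU-hours, value 27) ; 12 CPU-hours left.
Fill the last 12 CPU-hours with part of J23: 12/14 of it earns 36.
Total value = 63.

63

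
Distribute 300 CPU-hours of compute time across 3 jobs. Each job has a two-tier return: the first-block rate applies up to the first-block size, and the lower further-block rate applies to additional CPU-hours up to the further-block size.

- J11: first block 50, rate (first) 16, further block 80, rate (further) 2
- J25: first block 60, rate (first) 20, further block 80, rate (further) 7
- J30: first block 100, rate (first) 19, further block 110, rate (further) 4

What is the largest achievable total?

Treat each block as its own option and order by rate: J25/tier1 20 > J30/tier1 19 > J11/tier1 16 > J25/tier2 7 > J30/tier2 4 > J11/tier2 2.
J25 tier1 at 20: fill all 60 ; 240 left.
Fill J30 tier1 block (100 at 19) ; 140 left.
J11/tier1 (16): +50 ; 90 left.
J25 tier2 at 7: fill all 80 ; 10 left.
J30/tier2: +10 of 110 at 4; pool empty.
Total = 20×60 + 19×100 + 16×50 + 7×80 + 4×10 = 4500.

4500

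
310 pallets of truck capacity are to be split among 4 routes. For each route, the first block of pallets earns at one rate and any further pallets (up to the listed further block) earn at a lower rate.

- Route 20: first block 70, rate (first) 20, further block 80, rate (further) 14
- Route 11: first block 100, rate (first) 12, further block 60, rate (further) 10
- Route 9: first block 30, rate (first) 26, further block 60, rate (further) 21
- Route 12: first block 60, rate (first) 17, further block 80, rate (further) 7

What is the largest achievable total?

5700

Rank every tier by rate: Route 9/first 26 > Route 9/second 21 > Route 20/first 20 > Route 12/first 17 > Route 20/second 14 > Route 11/first 12 > Route 11/second 10 > Route 12/second 7.
Fill Route 9 first block (30 at 26) → 280 left.
Fill Route 9 second block (60 at 21) → 220 left.
Fill Route 20 first block (70 at 20) → 150 left.
Fill Route 12 first block (60 at 17) → 90 left.
Route 20/second (14): +80 → 10 left.
Route 11 first at 12: only 10 left, fill 10.
Total = 26×30 + 21×60 + 20×70 + 17×60 + 14×80 + 12×10 = 5700.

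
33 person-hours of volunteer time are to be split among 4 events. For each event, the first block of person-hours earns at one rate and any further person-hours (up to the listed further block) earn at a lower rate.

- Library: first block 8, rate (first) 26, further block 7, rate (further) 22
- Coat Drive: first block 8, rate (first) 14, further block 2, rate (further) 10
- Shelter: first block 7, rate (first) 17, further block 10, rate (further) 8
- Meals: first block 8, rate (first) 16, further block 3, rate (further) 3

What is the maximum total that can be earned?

651

Order all 8 blocks by rate: Library/first 26 > Library/second 22 > Shelter/first 17 > Meals/first 16 > Coat Drive/first 14 > Coat Drive/second 10 > Shelter/second 8 > Meals/second 3.
Fill Library first block (8 at 26) → 25 left.
Library second at 22: fill all 7 → 18 left.
Shelter/first (17): +7 → 11 left.
Meals/first (16): +8 → 3 left.
3 remain; put them into Coat Drive first at 14.
Total = 26×8 + 22×7 + 17×7 + 16×8 + 14×3 = 651.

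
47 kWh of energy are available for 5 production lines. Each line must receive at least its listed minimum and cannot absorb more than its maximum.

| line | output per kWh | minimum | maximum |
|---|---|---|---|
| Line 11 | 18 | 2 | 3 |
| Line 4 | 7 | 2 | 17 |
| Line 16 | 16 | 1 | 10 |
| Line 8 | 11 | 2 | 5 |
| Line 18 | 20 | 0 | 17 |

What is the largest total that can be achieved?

Meeting every minimum uses 2+2+1+2+0 = 7 kWh, leaving 40.
Rank by output per kWh: Line 18 20 > Line 11 18 > Line 16 16 > Line 8 11 > Line 4 7.
Line 18: +17 to 17 (cap) ; 23 left.
Line 11: +1 to 3 (cap) ; 22 left.
Give Line 16 9 more to hit its cap of 10 ; 13 left.
Line 8 takes 3 more to reach its cap of 5 ; 10 left.
Line 4: +10 (room for 15) → 12. Pool exhausted.
Total = 18×3 + 7×12 + 16×10 + 11×5 + 20×17 = 693.

693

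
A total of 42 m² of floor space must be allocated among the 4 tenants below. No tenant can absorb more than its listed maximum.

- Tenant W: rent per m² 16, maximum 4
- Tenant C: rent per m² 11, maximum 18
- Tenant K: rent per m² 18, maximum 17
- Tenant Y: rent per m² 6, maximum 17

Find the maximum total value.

Highest rent per m² first: Tenant K 18 > Tenant W 16 > Tenant C 11 > Tenant Y 6.
Tenant K: +17 to 17 (cap) ; 25 left.
Give Tenant W 4 to hit its cap of 4 ; 21 left.
Give Tenant C 18 to hit its cap of 18 ; 3 left.
Only 3 left; Tenant Y takes them to reach 3.
Total = 16×4 + 11×18 + 18×17 + 6×3 = 586.

586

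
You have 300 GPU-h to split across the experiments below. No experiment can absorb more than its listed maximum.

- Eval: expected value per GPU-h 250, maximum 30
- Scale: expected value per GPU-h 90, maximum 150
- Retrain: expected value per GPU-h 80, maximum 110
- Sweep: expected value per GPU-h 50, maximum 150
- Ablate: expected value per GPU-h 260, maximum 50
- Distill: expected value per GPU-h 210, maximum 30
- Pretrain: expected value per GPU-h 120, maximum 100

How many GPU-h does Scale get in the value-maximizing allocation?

90

Rank by expected value per GPU-h: Ablate 260 > Eval 250 > Distill 210 > Pretrain 120 > Scale 90 > Retrain 80 > Sweep 50.
Give Ablate 50 to hit its cap of 50 ; 250 left.
Give Eval 30 to hit its cap of 30 ; 220 left.
Distill takes 30 to reach its cap of 30 ; 190 left.
Pretrain: +100 to 100 (cap) ; 90 left.
Scale: +90 (room for 150) → 90. Pool exhausted.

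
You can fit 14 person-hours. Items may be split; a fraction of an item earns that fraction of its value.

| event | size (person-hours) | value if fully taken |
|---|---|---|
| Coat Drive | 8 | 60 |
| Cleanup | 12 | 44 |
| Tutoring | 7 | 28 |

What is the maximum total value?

Best value per unit of size first: Coat Drive 60/8≈7.5, Tutoring 28/7≈4, Cleanup 44/12≈3.67.
Take all of Coat Drive (8 person-hours, value 60) ; 6 person-hours left.
6 person-hours left: a 6/7 share of Tutoring gives 28×6/7 = 24.
Total value = 84.

84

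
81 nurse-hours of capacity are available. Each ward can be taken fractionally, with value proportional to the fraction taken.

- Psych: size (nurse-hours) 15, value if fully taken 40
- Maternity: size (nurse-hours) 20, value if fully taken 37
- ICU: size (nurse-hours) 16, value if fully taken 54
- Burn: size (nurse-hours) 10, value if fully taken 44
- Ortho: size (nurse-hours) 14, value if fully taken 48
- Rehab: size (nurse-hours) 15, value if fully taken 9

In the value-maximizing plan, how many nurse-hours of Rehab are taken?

6

Sort by value density: Burn 44/10≈4.4, Ortho 48/14≈3.43, ICU 54/16≈3.38, Psych 40/15≈2.67, Maternity 37/20≈1.85, Rehab 9/15≈0.6.
Take all of Burn (10 nurse-hours, value 44) — 71 nurse-hours left.
Ortho: take in full, 14 nurse-hours for value 48 — 57 left.
Take all of ICU (16 nurse-hours, value 54) — 41 nurse-hours left.
All 15 nurse-hours of Psych fit (value 40) — 26 remain.
Take all of Maternity (20 nurse-hours, value 37) — 6 nurse-hours left.
Fill the last 6 nurse-hours with part of Rehab: 6/15 of it earns 3.6.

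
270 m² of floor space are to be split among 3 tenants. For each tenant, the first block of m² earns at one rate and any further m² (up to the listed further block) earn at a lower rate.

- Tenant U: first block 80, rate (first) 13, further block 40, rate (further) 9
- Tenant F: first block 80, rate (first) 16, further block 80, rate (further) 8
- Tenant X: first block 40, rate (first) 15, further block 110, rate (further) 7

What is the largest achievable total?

3520

Order all 6 blocks by rate: Tenant F/first 16 > Tenant X/first 15 > Tenant U/first 13 > Tenant U/second 9 > Tenant F/second 8 > Tenant X/second 7.
Tenant F first at 16: fill all 80 ; 190 left.
Fill Tenant X first block (40 at 15) ; 150 left.
Tenant U/first (13): +80 ; 70 left.
Tenant U second at 9: fill all 40 ; 30 left.
30 remain; put them into Tenant F second at 8.
Total = 16×80 + 15×40 + 13×80 + 9×40 + 8×30 = 3520.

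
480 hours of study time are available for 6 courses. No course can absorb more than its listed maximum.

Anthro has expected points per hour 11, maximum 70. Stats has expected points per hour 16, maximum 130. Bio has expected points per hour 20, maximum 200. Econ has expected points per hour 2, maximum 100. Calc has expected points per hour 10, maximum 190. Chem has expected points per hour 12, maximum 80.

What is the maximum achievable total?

7810

Highest expected points per hour first: Bio 20 > Stats 16 > Chem 12 > Anthro 11 > Calc 10 > Econ 2.
Bio takes 200 to reach its cap of 200 ; 280 left.
Stats: +130 to 130 (cap) ; 150 left.
Chem: +80 to 80 (cap) ; 70 left.
Anthro takes 70 to reach its cap of 70 ; 0 left.
Total = 11×70 + 16×130 + 20×200 + 12×80 = 7810.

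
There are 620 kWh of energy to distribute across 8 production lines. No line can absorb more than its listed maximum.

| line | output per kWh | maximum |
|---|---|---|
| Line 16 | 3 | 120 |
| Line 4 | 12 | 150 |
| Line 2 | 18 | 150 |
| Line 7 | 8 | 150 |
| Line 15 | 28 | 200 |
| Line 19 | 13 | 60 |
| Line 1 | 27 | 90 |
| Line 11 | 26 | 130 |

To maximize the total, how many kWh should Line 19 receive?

Order the production lines by output per kWh: Line 15 28 > Line 1 27 > Line 11 26 > Line 2 18 > Line 19 13 > Line 4 12 > Line 7 8 > Line 16 3.
Line 15 takes 200 to reach its cap of 200 ; 420 left.
Give Line 1 90 to hit its cap of 90 ; 330 left.
Line 11 takes 130 to reach its cap of 130 ; 200 left.
Give Line 2 150 to hit its cap of 150 ; 50 left.
Line 19 has room for 60 but only 50 remain, so it gets 50.

50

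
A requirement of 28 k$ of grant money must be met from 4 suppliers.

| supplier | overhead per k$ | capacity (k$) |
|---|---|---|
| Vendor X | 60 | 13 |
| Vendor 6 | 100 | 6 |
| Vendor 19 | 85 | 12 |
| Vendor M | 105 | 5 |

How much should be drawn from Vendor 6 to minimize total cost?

3

Cheapest first:
Vendor X (60): use full 13 ; 15 k$ to go.
Take 12 from Vendor 19 at 85 ; need 3 more.
Vendor 6 (100): take the remaining 3 ; done.
Vendor M: unused.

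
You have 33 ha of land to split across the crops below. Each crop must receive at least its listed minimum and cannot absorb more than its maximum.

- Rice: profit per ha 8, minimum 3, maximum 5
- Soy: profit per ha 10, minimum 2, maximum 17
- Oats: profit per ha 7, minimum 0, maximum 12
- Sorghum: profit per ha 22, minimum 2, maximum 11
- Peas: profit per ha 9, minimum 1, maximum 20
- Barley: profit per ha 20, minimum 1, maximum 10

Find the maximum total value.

Meeting every minimum uses 3+2+0+2+1+1 = 9 ha, leaving 24.
Order the crops by profit per ha: Sorghum 22 > Barley 20 > Soy 10 > Peas 9 > Rice 8 > Oats 7.
Sorghum: +9 to 11 (cap) ; 15 left.
Barley: +9 to 10 (cap) ; 6 left.
Soy has room for 15 more but only 6 remain, so it gets 8.
Total = 8×3 + 10×8 + 22×11 + 9×1 + 20×10 = 555.

555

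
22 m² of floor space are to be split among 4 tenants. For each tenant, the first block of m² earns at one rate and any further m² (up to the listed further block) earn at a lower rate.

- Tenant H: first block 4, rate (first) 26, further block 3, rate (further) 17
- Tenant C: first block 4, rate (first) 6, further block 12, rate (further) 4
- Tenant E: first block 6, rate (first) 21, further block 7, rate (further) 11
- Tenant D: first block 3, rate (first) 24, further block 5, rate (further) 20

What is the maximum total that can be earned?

464

Treat each block as its own option and order by rate: Tenant H/T1 26 > Tenant D/T1 24 > Tenant E/T1 21 > Tenant D/T2 20 > Tenant H/T2 17 > Tenant E/T2 11 > Tenant C/T1 6 > Tenant C/T2 4.
Fill Tenant H T1 block (4 at 26) ; 18 left.
Fill Tenant D T1 block (3 at 24) ; 15 left.
Tenant E/T1 (21): +6 ; 9 left.
Fill Tenant D T2 block (5 at 20) ; 4 left.
Tenant H/T2 (17): +3 ; 1 left.
1 remain; put them into Tenant E T2 at 11.
Total = 26×4 + 24×3 + 21×6 + 20×5 + 17×3 + 11×1 = 464.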